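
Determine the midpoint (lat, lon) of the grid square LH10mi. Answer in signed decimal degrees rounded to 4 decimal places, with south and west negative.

-19.6458, 43.0417

Field L=11, H=7: +11·20° lon, +7·10° lat → SW at lon 40°, lat -20°.
Square 1, 0: +1·2° lon, +0·1° lat → SW at lon 42°, lat -20°.
Subsquare m=12, i=8: +12·0.0833333° lon, +8·0.0416667° lat → SW at lon 43°, lat -19.6667°.
Cell spans 0.0833333° lon × 0.0416667° lat. Centre is SW corner plus half of each.
latitude -19.6458, longitude 43.0417.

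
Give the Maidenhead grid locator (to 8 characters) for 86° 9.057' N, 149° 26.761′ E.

Shift to the Maidenhead origin (180°W, 90°S): lon 329.44602, lat 176.15095.
Field: lon ⌊329.44602/20⌋ = 16 → Q; lat ⌊176.15095/10⌋ = 17 → R.
Square: lon ⌊9.44602/2⌋ = 4; lat ⌊6.15095/1⌋ = 6.
Subsquare: lon ⌊1.44602/0.0833333⌋ = 17 → r; lat ⌊0.15095/0.0416667⌋ = 3 → d.
Extended square: lon ⌊0.02935/0.00833333⌋ = 3; lat ⌊0.02595/0.00416667⌋ = 6.

QR46rd36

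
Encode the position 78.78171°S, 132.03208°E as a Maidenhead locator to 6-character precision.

PB61af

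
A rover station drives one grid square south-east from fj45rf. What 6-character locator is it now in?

FJ45se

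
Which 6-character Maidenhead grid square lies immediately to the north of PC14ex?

PC15ea

Latitude subsquare x = 23; +1 → 24, wraps to 0 = a, carry into square.
Latitude square 4; +1 → 5.
The longitude characters are unchanged.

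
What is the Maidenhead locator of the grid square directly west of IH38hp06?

IH38gp96

Longitude extended square 0; −1 → -1, wraps to 9, carry into subsquare.
Longitude subsquare h = 7; −1 → 6 = g.
The latitude characters are unchanged.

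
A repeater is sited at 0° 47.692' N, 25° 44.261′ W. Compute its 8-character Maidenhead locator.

HJ70dt10

Shift to the Maidenhead origin (180°W, 90°S): lon 154.26232, lat 90.79487.
Field: lon ⌊154.26232/20⌋ = 7 → H; lat ⌊90.79487/10⌋ = 9 → J.
Square: lon ⌊14.26232/2⌋ = 7; lat ⌊0.79487/1⌋ = 0.
Subsquare: lon ⌊0.26232/0.0833333⌋ = 3 → d; lat ⌊0.79487/0.0416667⌋ = 19 → t.
Extended square: lon ⌊0.01232/0.00833333⌋ = 1; lat ⌊0.00320/0.00416667⌋ = 0.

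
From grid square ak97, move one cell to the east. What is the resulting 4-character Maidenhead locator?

BK07

Longitude square 9; +1 → 10, wraps to 0, carry into field.
Longitude field A = 0; +1 → 1 = B.
The latitude characters are unchanged.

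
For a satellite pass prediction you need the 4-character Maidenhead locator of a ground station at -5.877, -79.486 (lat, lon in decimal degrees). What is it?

FI04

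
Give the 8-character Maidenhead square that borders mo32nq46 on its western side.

MO32nq36

Longitude extended square 4; −1 → 3.
The latitude characters are unchanged.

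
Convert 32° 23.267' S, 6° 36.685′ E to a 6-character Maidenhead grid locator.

Offset from 180°W / 90°S: lon 186.6114°, lat 57.6122°.
Field: lon ⌊186.6114/20⌋ = 9 → J; lat ⌊57.6122/10⌋ = 5 → F.
Square: lon ⌊6.6114/2⌋ = 3; lat ⌊7.6122/1⌋ = 7.
Subsquare: lon ⌊0.6114/0.0833333⌋ = 7 → h; lat ⌊0.6122/0.0416667⌋ = 14 → o.

JF37ho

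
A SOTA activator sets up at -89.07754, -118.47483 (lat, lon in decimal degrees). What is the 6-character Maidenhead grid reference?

Shift to the Maidenhead origin (180°W, 90°S): lon 61.5252, lat 0.9225.
Field: lon ⌊61.5252/20⌋ = 3 → D; lat ⌊0.9225/10⌋ = 0 → A.
Square: lon ⌊1.5252/2⌋ = 0; lat ⌊0.9225/1⌋ = 0.
Subsquare: lon ⌊1.5252/0.0833333⌋ = 18 → s; lat ⌊0.9225/0.0416667⌋ = 22 → w.

DA00sw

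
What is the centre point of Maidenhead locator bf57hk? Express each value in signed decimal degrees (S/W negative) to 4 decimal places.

-32.5625, -149.3750

Field B=1, F=5: +1·20° lon, +5·10° lat → SW at lon -160°, lat -40°.
Square 5, 7: +5·2° lon, +7·1° lat → SW at lon -150°, lat -33°.
Subsquare h=7, k=10: +7·0.0833333° lon, +10·0.0416667° lat → SW at lon -149.417°, lat -32.5833°.
Cell spans 0.0833333° lon × 0.0416667° lat. Centre is SW corner plus half of each.
latitude -32.5625, longitude -149.3750.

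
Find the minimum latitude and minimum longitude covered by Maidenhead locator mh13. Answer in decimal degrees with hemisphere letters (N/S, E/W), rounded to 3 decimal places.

Field M=12, H=7: +12·20° lon, +7·10° lat → SW at lon 60°, lat -20°.
Square 1, 3: +1·2° lon, +3·1° lat → SW at lon 62°, lat -17°.
latitude 17.000° S, longitude 62.000° E.

17.000° S, 62.000° E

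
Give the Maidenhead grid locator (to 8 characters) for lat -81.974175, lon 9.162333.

Shift to the Maidenhead origin (180°W, 90°S): lon 189.16233, lat 8.02582.
Field: lon ⌊189.16233/20⌋ = 9 → J; lat ⌊8.02582/10⌋ = 0 → A.
Square: lon ⌊9.16233/2⌋ = 4; lat ⌊8.02582/1⌋ = 8.
Subsquare: lon ⌊1.16233/0.0833333⌋ = 13 → n; lat ⌊0.02582/0.0416667⌋ = 0 → a.
Extended square: lon ⌊0.07900/0.00833333⌋ = 9; lat ⌊0.02582/0.00416667⌋ = 6.

JA48na96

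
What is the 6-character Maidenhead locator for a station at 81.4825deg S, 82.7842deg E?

NA18jm

Shift to the Maidenhead origin (180°W, 90°S): lon 262.7842, lat 8.5175.
Field: lon ⌊262.7842/20⌋ = 13 → N; lat ⌊8.5175/10⌋ = 0 → A.
Square: lon ⌊2.7842/2⌋ = 1; lat ⌊8.5175/1⌋ = 8.
Subsquare: lon ⌊0.7842/0.0833333⌋ = 9 → j; lat ⌊0.5175/0.0416667⌋ = 12 → m.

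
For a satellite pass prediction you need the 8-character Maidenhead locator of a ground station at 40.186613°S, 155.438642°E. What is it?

QE79rt25

Add 180° to longitude and 90° to latitude: 335.43864, 49.81339.
Field: 335.43864/20 → 16 → Q, 49.81339/10 → 4 → E; chars QE.
Square: 15.43864/2 → 7, 9.81339/1 → 9; chars 79.
Subsquare: 1.43864/0.0833333 → 17 → r, 0.81339/0.0416667 → 19 → t; chars rt.
Extended square: 0.02198/0.00833333 → 2, 0.02172/0.00416667 → 5; chars 25.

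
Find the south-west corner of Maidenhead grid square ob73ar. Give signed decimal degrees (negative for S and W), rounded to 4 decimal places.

-76.2917, 114.0000

Field O=14, B=1: +14·20° lon, +1·10° lat → SW at lon 100°, lat -80°.
Square 7, 3: +7·2° lon, +3·1° lat → SW at lon 114°, lat -77°.
Subsquare a=0, r=17: +0·0.0833333° lon, +17·0.0416667° lat → SW at lon 114°, lat -76.2917°.
latitude -76.2917, longitude 114.0000.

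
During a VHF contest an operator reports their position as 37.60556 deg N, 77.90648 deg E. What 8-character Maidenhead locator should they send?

Offset from 180°W / 90°S: lon 257.90648°, lat 127.60556°.
Field (20°×10°, letters A–R): lon ⌊257.90648/20⌋ = 12 → M; lat ⌊127.60556/10⌋ = 12 → M.
Square (2°×1°, digits 0–9): lon ⌊17.90648/2⌋ = 8; lat ⌊7.60556/1⌋ = 7.
Subsquare (5′×2.5′, letters a–x): lon ⌊1.90648/0.0833333⌋ = 22 → w; lat ⌊0.60556/0.0416667⌋ = 14 → o.
Extended square (30″×15″, digits 0–9): lon ⌊0.07315/0.00833333⌋ = 8; lat ⌊0.02223/0.00416667⌋ = 5.

MM87wo85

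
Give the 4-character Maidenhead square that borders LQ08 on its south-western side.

Longitude square 0; −1 → -1, wraps to 9, carry into field.
Longitude field L = 11; −1 → 10 = K.
Latitude square 8; −1 → 7.

KQ97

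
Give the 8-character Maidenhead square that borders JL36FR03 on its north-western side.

Longitude extended square 0; −1 → -1, wraps to 9, carry into subsquare.
Longitude subsquare f = 5; −1 → 4 = e.
Latitude extended square 3; +1 → 4.

JL36er94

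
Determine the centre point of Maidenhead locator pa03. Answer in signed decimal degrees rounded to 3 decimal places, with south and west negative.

-86.500, 121.000

Field P=15, A=0: +15·20° lon, +0·10° lat → SW at lon 120°, lat -90°.
Square 0, 3: +0·2° lon, +3·1° lat → SW at lon 120°, lat -87°.
Cell spans 2° lon × 1° lat. Centre is SW corner plus half of each.
latitude -86.500, longitude 121.000.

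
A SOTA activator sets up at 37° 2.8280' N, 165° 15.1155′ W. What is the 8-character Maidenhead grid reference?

AM77ib91

Shift to the Maidenhead origin (180°W, 90°S): lon 14.74808, lat 127.04713.
Field: lon ⌊14.74808/20⌋ = 0 → A; lat ⌊127.04713/10⌋ = 12 → M.
Square: lon ⌊14.74808/2⌋ = 7; lat ⌊7.04713/1⌋ = 7.
Subsquare: lon ⌊0.74808/0.0833333⌋ = 8 → i; lat ⌊0.04713/0.0416667⌋ = 1 → b.
Extended square: lon ⌊0.08141/0.00833333⌋ = 9; lat ⌊0.00547/0.00416667⌋ = 1.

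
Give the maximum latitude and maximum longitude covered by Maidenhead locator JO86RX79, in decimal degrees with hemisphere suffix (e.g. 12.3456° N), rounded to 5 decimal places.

Field J=9, O=14: +9·20° lon, +14·10° lat → SW at lon 0°, lat 50°.
Square 8, 6: +8·2° lon, +6·1° lat → SW at lon 16°, lat 56°.
Subsquare r=17, x=23: +17·0.0833333° lon, +23·0.0416667° lat → SW at lon 17.4167°, lat 56.9583°.
Extended square 7, 9: +7·0.00833333° lon, +9·0.00416667° lat → SW at lon 17.475°, lat 56.9958°.
Cell spans 0.00833333° lon × 0.00416667° lat. NE corner is SW corner plus one full cell.
latitude 57.00000° N, longitude 17.48333° E.

57.00000° N, 17.48333° E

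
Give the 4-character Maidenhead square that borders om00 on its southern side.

Latitude square 0; −1 → -1, wraps to 9, carry into field.
Latitude field M = 12; −1 → 11 = L.
The longitude characters are unchanged.

OL09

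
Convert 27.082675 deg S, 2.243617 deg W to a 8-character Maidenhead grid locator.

Add 180° to longitude and 90° to latitude: 177.75638, 62.91733.
Field: 177.75638/20 → 8 → I, 62.91733/10 → 6 → G; chars IG.
Square: 17.75638/2 → 8, 2.91733/1 → 2; chars 82.
Subsquare: 1.75638/0.0833333 → 21 → v, 0.91733/0.0416667 → 22 → w; chars vw.
Extended square: 0.00638/0.00833333 → 0, 0.00066/0.00416667 → 0; chars 00.

IG82vw00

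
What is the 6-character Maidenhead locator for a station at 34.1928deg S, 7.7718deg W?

Shift to the Maidenhead origin (180°W, 90°S): lon 172.2282, lat 55.8072.
Field: 172.2282/20 → 8 → I, 55.8072/10 → 5 → F; chars IF.
Square: 12.2282/2 → 6, 5.8072/1 → 5; chars 65.
Subsquare: 0.2282/0.0833333 → 2 → c, 0.8072/0.0416667 → 19 → t; chars ct.

IF65ct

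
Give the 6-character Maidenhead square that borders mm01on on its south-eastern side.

MM01pm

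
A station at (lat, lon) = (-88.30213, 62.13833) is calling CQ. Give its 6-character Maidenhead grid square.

MA11bq

Add 180° to longitude and 90° to latitude: 242.1383, 1.6979.
Field: 242.1383/20 → 12 → M, 1.6979/10 → 0 → A; chars MA.
Square: 2.1383/2 → 1, 1.6979/1 → 1; chars 11.
Subsquare: 0.1383/0.0833333 → 1 → b, 0.6979/0.0416667 → 16 → q; chars bq.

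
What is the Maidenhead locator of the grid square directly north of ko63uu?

Latitude subsquare u = 20; +1 → 21 = v.
The longitude characters are unchanged.

KO63uv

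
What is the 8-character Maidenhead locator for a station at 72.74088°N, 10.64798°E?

JQ52hr77

Offset from 180°W / 90°S: lon 190.64798°, lat 162.74088°.
Field: lon ⌊190.64798/20⌋ = 9 → J; lat ⌊162.74088/10⌋ = 16 → Q.
Square: lon ⌊10.64798/2⌋ = 5; lat ⌊2.74088/1⌋ = 2.
Subsquare: lon ⌊0.64798/0.0833333⌋ = 7 → h; lat ⌊0.74088/0.0416667⌋ = 17 → r.
Extended square: lon ⌊0.06465/0.00833333⌋ = 7; lat ⌊0.03255/0.00416667⌋ = 7.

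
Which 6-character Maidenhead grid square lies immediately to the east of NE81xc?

NE91ac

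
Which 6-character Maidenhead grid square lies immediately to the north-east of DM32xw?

Longitude subsquare x = 23; +1 → 24, wraps to 0 = a, carry into square.
Longitude square 3; +1 → 4.
Latitude subsquare w = 22; +1 → 23 = x.

DM42ax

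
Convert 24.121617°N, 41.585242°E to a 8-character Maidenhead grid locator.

LL04tc09

Shift to the Maidenhead origin (180°W, 90°S): lon 221.58524, lat 114.12162.
Field (20°×10°, letters A–R): lon ⌊221.58524/20⌋ = 11 → L; lat ⌊114.12162/10⌋ = 11 → L.
Square (2°×1°, digits 0–9): lon ⌊1.58524/2⌋ = 0; lat ⌊4.12162/1⌋ = 4.
Subsquare (5′×2.5′, letters a–x): lon ⌊1.58524/0.0833333⌋ = 19 → t; lat ⌊0.12162/0.0416667⌋ = 2 → c.
Extended square (30″×15″, digits 0–9): lon ⌊0.00191/0.00833333⌋ = 0; lat ⌊0.03828/0.00416667⌋ = 9.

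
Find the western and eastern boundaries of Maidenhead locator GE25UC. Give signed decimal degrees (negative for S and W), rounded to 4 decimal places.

Field G=6, E=4: +6·20° lon, +4·10° lat → SW at lon -60°, lat -50°.
Square 2, 5: +2·2° lon, +5·1° lat → SW at lon -56°, lat -45°.
Subsquare u=20, c=2: +20·0.0833333° lon, +2·0.0416667° lat → SW at lon -54.3333°, lat -44.9167°.
Cell spans 0.0833333° lon × 0.0416667° lat.
west -54.3333, east -54.2500.

-54.3333, -54.2500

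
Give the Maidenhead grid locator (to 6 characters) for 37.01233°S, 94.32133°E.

NF72dx

Offset from 180°W / 90°S: lon 274.3213°, lat 52.9877°.
Field (20°×10°, letters A–R): lon ⌊274.3213/20⌋ = 13 → N; lat ⌊52.9877/10⌋ = 5 → F.
Square (2°×1°, digits 0–9): lon ⌊14.3213/2⌋ = 7; lat ⌊2.9877/1⌋ = 2.
Subsquare (5′×2.5′, letters a–x): lon ⌊0.3213/0.0833333⌋ = 3 → d; lat ⌊0.9877/0.0416667⌋ = 23 → x.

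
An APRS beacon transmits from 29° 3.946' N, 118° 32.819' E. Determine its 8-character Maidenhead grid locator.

OL99gb55

Add 180° to longitude and 90° to latitude: 298.54698, 119.06577.
Field (20°×10°, letters A–R): 298.54698/20 → 14 → O, 119.06577/10 → 11 → L; chars OL.
Square (2°×1°, digits 0–9): 18.54698/2 → 9, 9.06577/1 → 9; chars 99.
Subsquare (5′×2.5′, letters a–x): 0.54698/0.0833333 → 6 → g, 0.06577/0.0416667 → 1 → b; chars gb.
Extended square (30″×15″, digits 0–9): 0.04698/0.00833333 → 5, 0.02410/0.00416667 → 5; chars 55.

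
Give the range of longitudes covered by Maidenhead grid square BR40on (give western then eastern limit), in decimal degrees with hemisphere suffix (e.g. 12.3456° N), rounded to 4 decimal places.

150.8333° W, 150.7500° W

Field B=1, R=17: +1·20° lon, +17·10° lat → SW at lon -160°, lat 80°.
Square 4, 0: +4·2° lon, +0·1° lat → SW at lon -152°, lat 80°.
Subsquare o=14, n=13: +14·0.0833333° lon, +13·0.0416667° lat → SW at lon -150.833°, lat 80.5417°.
Cell spans 0.0833333° lon × 0.0416667° lat.
west 150.8333° W, east 150.7500° W.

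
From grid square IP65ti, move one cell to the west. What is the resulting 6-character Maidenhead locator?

IP65si

Longitude subsquare t = 19; −1 → 18 = s.
The latitude characters are unchanged.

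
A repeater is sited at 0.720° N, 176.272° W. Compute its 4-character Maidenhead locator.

AJ10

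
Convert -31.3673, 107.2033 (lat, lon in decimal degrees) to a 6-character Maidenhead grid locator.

OF38op

Offset from 180°W / 90°S: lon 287.2033°, lat 58.6327°.
Field (20°×10°, letters A–R): lon ⌊287.2033/20⌋ = 14 → O; lat ⌊58.6327/10⌋ = 5 → F.
Square (2°×1°, digits 0–9): lon ⌊7.2033/2⌋ = 3; lat ⌊8.6327/1⌋ = 8.
Subsquare (5′×2.5′, letters a–x): lon ⌊1.2033/0.0833333⌋ = 14 → o; lat ⌊0.6327/0.0416667⌋ = 15 → p.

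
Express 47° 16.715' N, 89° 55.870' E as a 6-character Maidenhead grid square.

NN47xg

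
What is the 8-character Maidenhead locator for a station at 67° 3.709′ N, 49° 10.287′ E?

LP47ob04

Offset from 180°W / 90°S: lon 229.17145°, lat 157.06182°.
Field: 229.17145/20 → 11 → L, 157.06182/10 → 15 → P; chars LP.
Square: 9.17145/2 → 4, 7.06182/1 → 7; chars 47.
Subsquare: 1.17145/0.0833333 → 14 → o, 0.06182/0.0416667 → 1 → b; chars ob.
Extended square: 0.00478/0.00833333 → 0, 0.02015/0.00416667 → 4; chars 04.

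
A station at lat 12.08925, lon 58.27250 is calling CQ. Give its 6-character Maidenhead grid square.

Shift to the Maidenhead origin (180°W, 90°S): lon 238.2725, lat 102.0892.
Field: lon ⌊238.2725/20⌋ = 11 → L; lat ⌊102.0892/10⌋ = 10 → K.
Square: lon ⌊18.2725/2⌋ = 9; lat ⌊2.0892/1⌋ = 2.
Subsquare: lon ⌊0.2725/0.0833333⌋ = 3 → d; lat ⌊0.0892/0.0416667⌋ = 2 → c.

LK92dc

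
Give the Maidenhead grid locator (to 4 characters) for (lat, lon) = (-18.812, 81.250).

NH01

Offset from 180°W / 90°S: lon 261.25°, lat 71.19°.
Field: 261.25/20 → 13 → N, 71.19/10 → 7 → H; chars NH.
Square: 1.25/2 → 0, 1.19/1 → 1; chars 01.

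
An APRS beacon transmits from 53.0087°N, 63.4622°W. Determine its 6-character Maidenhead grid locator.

FO83ga

Shift to the Maidenhead origin (180°W, 90°S): lon 116.5378, lat 143.0087.
Field (20°×10°, letters A–R): 116.5378/20 → 5 → F, 143.0087/10 → 14 → O; chars FO.
Square (2°×1°, digits 0–9): 16.5378/2 → 8, 3.0087/1 → 3; chars 83.
Subsquare (5′×2.5′, letters a–x): 0.5378/0.0833333 → 6 → g, 0.0087/0.0416667 → 0 → a; chars ga.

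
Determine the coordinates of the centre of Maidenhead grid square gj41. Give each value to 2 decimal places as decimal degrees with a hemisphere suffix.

1.50° N, 51.00° W

Field G=6, J=9: +6·20° lon, +9·10° lat → SW at lon -60°, lat 0°.
Square 4, 1: +4·2° lon, +1·1° lat → SW at lon -52°, lat 1°.
Cell spans 2° lon × 1° lat. Centre is SW corner plus half of each.
latitude 1.50° N, longitude 51.00° W.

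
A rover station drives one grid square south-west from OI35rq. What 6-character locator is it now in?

OI35qp

Longitude subsquare r = 17; −1 → 16 = q.
Latitude subsquare q = 16; −1 → 15 = p.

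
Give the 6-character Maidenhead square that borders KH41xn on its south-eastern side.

KH51am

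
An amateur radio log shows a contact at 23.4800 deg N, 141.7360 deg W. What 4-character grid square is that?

BL93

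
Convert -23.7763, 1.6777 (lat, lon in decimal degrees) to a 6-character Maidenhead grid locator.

JG06uf

Shift to the Maidenhead origin (180°W, 90°S): lon 181.6777, lat 66.2237.
Field: lon ⌊181.6777/20⌋ = 9 → J; lat ⌊66.2237/10⌋ = 6 → G.
Square: lon ⌊1.6777/2⌋ = 0; lat ⌊6.2237/1⌋ = 6.
Subsquare: lon ⌊1.6777/0.0833333⌋ = 20 → u; lat ⌊0.2237/0.0416667⌋ = 5 → f.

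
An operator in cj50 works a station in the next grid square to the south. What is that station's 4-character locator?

Latitude square 0; −1 → -1, wraps to 9, carry into field.
Latitude field J = 9; −1 → 8 = I.
The longitude characters are unchanged.

CI59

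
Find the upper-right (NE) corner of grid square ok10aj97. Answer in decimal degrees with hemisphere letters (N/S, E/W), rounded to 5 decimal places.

10.40833° N, 102.08333° E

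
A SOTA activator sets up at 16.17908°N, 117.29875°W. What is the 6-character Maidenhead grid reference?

Add 180° to longitude and 90° to latitude: 62.7013, 106.1791.
Field (20°×10°, letters A–R): lon ⌊62.7013/20⌋ = 3 → D; lat ⌊106.1791/10⌋ = 10 → K.
Square (2°×1°, digits 0–9): lon ⌊2.7013/2⌋ = 1; lat ⌊6.1791/1⌋ = 6.
Subsquare (5′×2.5′, letters a–x): lon ⌊0.7013/0.0833333⌋ = 8 → i; lat ⌊0.1791/0.0416667⌋ = 4 → e.

DK16ie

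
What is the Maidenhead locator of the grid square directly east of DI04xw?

Longitude subsquare x = 23; +1 → 24, wraps to 0 = a, carry into square.
Longitude square 0; +1 → 1.
The latitude characters are unchanged.

DI14aw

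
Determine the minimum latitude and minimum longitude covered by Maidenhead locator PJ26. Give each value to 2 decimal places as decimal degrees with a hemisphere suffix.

6.00° N, 124.00° E

Field P=15, J=9: +15·20° lon, +9·10° lat → SW at lon 120°, lat 0°.
Square 2, 6: +2·2° lon, +6·1° lat → SW at lon 124°, lat 6°.
latitude 6.00° N, longitude 124.00° E.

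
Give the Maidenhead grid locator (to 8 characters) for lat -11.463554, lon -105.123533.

Add 180° to longitude and 90° to latitude: 74.87647, 78.53645.
Field (20°×10°, letters A–R): lon ⌊74.87647/20⌋ = 3 → D; lat ⌊78.53645/10⌋ = 7 → H.
Square (2°×1°, digits 0–9): lon ⌊14.87647/2⌋ = 7; lat ⌊8.53645/1⌋ = 8.
Subsquare (5′×2.5′, letters a–x): lon ⌊0.87647/0.0833333⌋ = 10 → k; lat ⌊0.53645/0.0416667⌋ = 12 → m.
Extended square (30″×15″, digits 0–9): lon ⌊0.04313/0.00833333⌋ = 5; lat ⌊0.03645/0.00416667⌋ = 8.

DH78km58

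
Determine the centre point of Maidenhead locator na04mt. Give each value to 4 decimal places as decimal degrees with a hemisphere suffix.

85.1875° S, 81.0417° E

Field N=13, A=0: +13·20° lon, +0·10° lat → SW at lon 80°, lat -90°.
Square 0, 4: +0·2° lon, +4·1° lat → SW at lon 80°, lat -86°.
Subsquare m=12, t=19: +12·0.0833333° lon, +19·0.0416667° lat → SW at lon 81°, lat -85.2083°.
Cell spans 0.0833333° lon × 0.0416667° lat. Centre is SW corner plus half of each.
latitude 85.1875° S, longitude 81.0417° E.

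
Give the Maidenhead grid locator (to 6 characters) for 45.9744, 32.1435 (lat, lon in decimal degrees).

KN65bx

Shift to the Maidenhead origin (180°W, 90°S): lon 212.1435, lat 135.9744.
Field: 212.1435/20 → 10 → K, 135.9744/10 → 13 → N; chars KN.
Square: 12.1435/2 → 6, 5.9744/1 → 5; chars 65.
Subsquare: 0.1435/0.0833333 → 1 → b, 0.9744/0.0416667 → 23 → x; chars bx.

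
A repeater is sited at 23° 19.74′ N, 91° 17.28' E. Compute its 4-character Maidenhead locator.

NL53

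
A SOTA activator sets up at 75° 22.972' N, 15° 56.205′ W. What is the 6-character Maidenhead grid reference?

Add 180° to longitude and 90° to latitude: 164.0633, 165.3829.
Field (20°×10°, letters A–R): 164.0633/20 → 8 → I, 165.3829/10 → 16 → Q; chars IQ.
Square (2°×1°, digits 0–9): 4.0633/2 → 2, 5.3829/1 → 5; chars 25.
Subsquare (5′×2.5′, letters a–x): 0.0633/0.0833333 → 0 → a, 0.3829/0.0416667 → 9 → j; chars aj.

IQ25aj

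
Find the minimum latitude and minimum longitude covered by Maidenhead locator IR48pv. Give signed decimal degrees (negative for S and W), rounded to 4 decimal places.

88.8750, -10.7500

Field I=8, R=17: +8·20° lon, +17·10° lat → SW at lon -20°, lat 80°.
Square 4, 8: +4·2° lon, +8·1° lat → SW at lon -12°, lat 88°.
Subsquare p=15, v=21: +15·0.0833333° lon, +21·0.0416667° lat → SW at lon -10.75°, lat 88.875°.
latitude 88.8750, longitude -10.7500.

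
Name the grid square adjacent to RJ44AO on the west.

RJ34xo

Longitude subsquare a = 0; −1 → -1, wraps to 23 = x, carry into square.
Longitude square 4; −1 → 3.
The latitude characters are unchanged.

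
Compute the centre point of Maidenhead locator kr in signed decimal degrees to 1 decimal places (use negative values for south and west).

85.0, 30.0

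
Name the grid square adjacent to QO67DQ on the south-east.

Longitude subsquare d = 3; +1 → 4 = e.
Latitude subsquare q = 16; −1 → 15 = p.

QO67ep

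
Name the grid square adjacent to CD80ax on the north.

CD81aa

Latitude subsquare x = 23; +1 → 24, wraps to 0 = a, carry into square.
Latitude square 0; +1 → 1.
The longitude characters are unchanged.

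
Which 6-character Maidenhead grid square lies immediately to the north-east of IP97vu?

IP97wv

Longitude subsquare v = 21; +1 → 22 = w.
Latitude subsquare u = 20; +1 → 21 = v.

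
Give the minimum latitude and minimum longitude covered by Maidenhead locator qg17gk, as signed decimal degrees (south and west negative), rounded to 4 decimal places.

-22.5833, 142.5000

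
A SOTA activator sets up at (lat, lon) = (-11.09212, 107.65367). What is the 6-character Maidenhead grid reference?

OH38tv

Offset from 180°W / 90°S: lon 287.6537°, lat 78.9079°.
Field: 287.6537/20 → 14 → O, 78.9079/10 → 7 → H; chars OH.
Square: 7.6537/2 → 3, 8.9079/1 → 8; chars 38.
Subsquare: 1.6537/0.0833333 → 19 → t, 0.9079/0.0416667 → 21 → v; chars tv.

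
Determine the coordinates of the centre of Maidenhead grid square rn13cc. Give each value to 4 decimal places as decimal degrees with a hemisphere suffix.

43.1042° N, 162.2083° E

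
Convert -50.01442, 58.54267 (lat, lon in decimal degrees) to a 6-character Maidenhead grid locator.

LD99gx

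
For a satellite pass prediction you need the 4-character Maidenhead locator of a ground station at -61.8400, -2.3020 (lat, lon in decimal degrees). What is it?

Shift to the Maidenhead origin (180°W, 90°S): lon 177.70, lat 28.16.
Field: 177.70/20 → 8 → I, 28.16/10 → 2 → C; chars IC.
Square: 17.70/2 → 8, 8.16/1 → 8; chars 88.

IC88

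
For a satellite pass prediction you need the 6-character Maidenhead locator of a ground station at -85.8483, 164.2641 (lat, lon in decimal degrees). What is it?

Offset from 180°W / 90°S: lon 344.2641°, lat 4.1517°.
Field: 344.2641/20 → 17 → R, 4.1517/10 → 0 → A; chars RA.
Square: 4.2641/2 → 2, 4.1517/1 → 4; chars 24.
Subsquare: 0.2641/0.0833333 → 3 → d, 0.1517/0.0416667 → 3 → d; chars dd.

RA24dd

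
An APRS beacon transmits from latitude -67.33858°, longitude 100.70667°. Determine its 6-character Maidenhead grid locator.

OC02ip

Offset from 180°W / 90°S: lon 280.7067°, lat 22.6614°.
Field (20°×10°, letters A–R): lon ⌊280.7067/20⌋ = 14 → O; lat ⌊22.6614/10⌋ = 2 → C.
Square (2°×1°, digits 0–9): lon ⌊0.7067/2⌋ = 0; lat ⌊2.6614/1⌋ = 2.
Subsquare (5′×2.5′, letters a–x): lon ⌊0.7067/0.0833333⌋ = 8 → i; lat ⌊0.6614/0.0416667⌋ = 15 → p.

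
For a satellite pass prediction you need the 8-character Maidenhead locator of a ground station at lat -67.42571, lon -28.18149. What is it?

HC52vn87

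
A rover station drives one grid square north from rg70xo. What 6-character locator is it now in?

RG70xp

Latitude subsquare o = 14; +1 → 15 = p.
The longitude characters are unchanged.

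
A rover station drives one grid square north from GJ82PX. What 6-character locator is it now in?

Latitude subsquare x = 23; +1 → 24, wraps to 0 = a, carry into square.
Latitude square 2; +1 → 3.
The longitude characters are unchanged.

GJ83pa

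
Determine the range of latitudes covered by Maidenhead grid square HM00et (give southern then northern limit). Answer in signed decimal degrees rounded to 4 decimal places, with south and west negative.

Field H=7, M=12: +7·20° lon, +12·10° lat → SW at lon -40°, lat 30°.
Square 0, 0: +0·2° lon, +0·1° lat → SW at lon -40°, lat 30°.
Subsquare e=4, t=19: +4·0.0833333° lon, +19·0.0416667° lat → SW at lon -39.6667°, lat 30.7917°.
Cell spans 0.0833333° lon × 0.0416667° lat.
south 30.7917, north 30.8333.

30.7917, 30.8333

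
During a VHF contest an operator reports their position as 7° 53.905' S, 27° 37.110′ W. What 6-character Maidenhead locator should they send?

Shift to the Maidenhead origin (180°W, 90°S): lon 152.3815, lat 82.1016.
Field: lon ⌊152.3815/20⌋ = 7 → H; lat ⌊82.1016/10⌋ = 8 → I.
Square: lon ⌊12.3815/2⌋ = 6; lat ⌊2.1016/1⌋ = 2.
Subsquare: lon ⌊0.3815/0.0833333⌋ = 4 → e; lat ⌊0.1016/0.0416667⌋ = 2 → c.

HI62ec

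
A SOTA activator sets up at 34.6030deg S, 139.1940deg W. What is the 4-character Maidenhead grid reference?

Offset from 180°W / 90°S: lon 40.81°, lat 55.40°.
Field: lon ⌊40.81/20⌋ = 2 → C; lat ⌊55.40/10⌋ = 5 → F.
Square: lon ⌊0.81/2⌋ = 0; lat ⌊5.40/1⌋ = 5.

CF05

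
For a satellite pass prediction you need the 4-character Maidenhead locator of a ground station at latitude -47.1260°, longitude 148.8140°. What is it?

QE42

Shift to the Maidenhead origin (180°W, 90°S): lon 328.81, lat 42.87.
Field: 328.81/20 → 16 → Q, 42.87/10 → 4 → E; chars QE.
Square: 8.81/2 → 4, 2.87/1 → 2; chars 42.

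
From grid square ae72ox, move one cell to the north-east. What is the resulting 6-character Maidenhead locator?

Longitude subsquare o = 14; +1 → 15 = p.
Latitude subsquare x = 23; +1 → 24, wraps to 0 = a, carry into square.
Latitude square 2; +1 → 3.

AE73pa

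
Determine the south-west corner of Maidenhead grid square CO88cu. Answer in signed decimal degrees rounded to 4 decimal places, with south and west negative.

58.8333, -123.8333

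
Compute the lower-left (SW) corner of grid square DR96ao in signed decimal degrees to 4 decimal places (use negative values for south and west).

86.5833, -102.0000

Field D=3, R=17: +3·20° lon, +17·10° lat → SW at lon -120°, lat 80°.
Square 9, 6: +9·2° lon, +6·1° lat → SW at lon -102°, lat 86°.
Subsquare a=0, o=14: +0·0.0833333° lon, +14·0.0416667° lat → SW at lon -102°, lat 86.5833°.
latitude 86.5833, longitude -102.0000.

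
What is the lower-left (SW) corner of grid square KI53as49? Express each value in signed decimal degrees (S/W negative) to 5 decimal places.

-6.21250, 30.03333

Field K=10, I=8: +10·20° lon, +8·10° lat → SW at lon 20°, lat -10°.
Square 5, 3: +5·2° lon, +3·1° lat → SW at lon 30°, lat -7°.
Subsquare a=0, s=18: +0·0.0833333° lon, +18·0.0416667° lat → SW at lon 30°, lat -6.25°.
Extended square 4, 9: +4·0.00833333° lon, +9·0.00416667° lat → SW at lon 30.0333°, lat -6.2125°.
latitude -6.21250, longitude 30.03333.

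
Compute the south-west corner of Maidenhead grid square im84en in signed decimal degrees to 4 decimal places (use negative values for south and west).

34.5417, -3.6667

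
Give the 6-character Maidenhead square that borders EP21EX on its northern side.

EP22ea

Latitude subsquare x = 23; +1 → 24, wraps to 0 = a, carry into square.
Latitude square 1; +1 → 2.
The longitude characters are unchanged.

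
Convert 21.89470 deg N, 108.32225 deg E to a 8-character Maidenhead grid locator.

OL41dv84

Add 180° to longitude and 90° to latitude: 288.32225, 111.89470.
Field: lon ⌊288.32225/20⌋ = 14 → O; lat ⌊111.89470/10⌋ = 11 → L.
Square: lon ⌊8.32225/2⌋ = 4; lat ⌊1.89470/1⌋ = 1.
Subsquare: lon ⌊0.32225/0.0833333⌋ = 3 → d; lat ⌊0.89470/0.0416667⌋ = 21 → v.
Extended square: lon ⌊0.07225/0.00833333⌋ = 8; lat ⌊0.01970/0.00416667⌋ = 4.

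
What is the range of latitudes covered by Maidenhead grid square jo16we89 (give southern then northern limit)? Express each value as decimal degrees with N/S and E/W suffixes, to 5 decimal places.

56.20417° N, 56.20833° N

Field J=9, O=14: +9·20° lon, +14·10° lat → SW at lon 0°, lat 50°.
Square 1, 6: +1·2° lon, +6·1° lat → SW at lon 2°, lat 56°.
Subsquare w=22, e=4: +22·0.0833333° lon, +4·0.0416667° lat → SW at lon 3.83333°, lat 56.1667°.
Extended square 8, 9: +8·0.00833333° lon, +9·0.00416667° lat → SW at lon 3.9°, lat 56.2042°.
Cell spans 0.00833333° lon × 0.00416667° lat.
south 56.20417° N, north 56.20833° N.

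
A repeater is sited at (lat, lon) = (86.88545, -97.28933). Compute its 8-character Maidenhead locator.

ER16iv52

Offset from 180°W / 90°S: lon 82.71067°, lat 176.88545°.
Field (20°×10°, letters A–R): 82.71067/20 → 4 → E, 176.88545/10 → 17 → R; chars ER.
Square (2°×1°, digits 0–9): 2.71067/2 → 1, 6.88545/1 → 6; chars 16.
Subsquare (5′×2.5′, letters a–x): 0.71067/0.0833333 → 8 → i, 0.88545/0.0416667 → 21 → v; chars iv.
Extended square (30″×15″, digits 0–9): 0.04400/0.00833333 → 5, 0.01045/0.00416667 → 2; chars 52.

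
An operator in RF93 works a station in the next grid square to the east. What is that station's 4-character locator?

Longitude square 9; +1 → 10, wraps to 0, carry into field.
Longitude field R = 17; +1 → 18, wraps to 0 = A, wrapping around the antimeridian.
The latitude characters are unchanged.

AF03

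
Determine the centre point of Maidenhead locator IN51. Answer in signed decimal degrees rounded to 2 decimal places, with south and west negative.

Field I=8, N=13: +8·20° lon, +13·10° lat → SW at lon -20°, lat 40°.
Square 5, 1: +5·2° lon, +1·1° lat → SW at lon -10°, lat 41°.
Cell spans 2° lon × 1° lat. Centre is SW corner plus half of each.
latitude 41.50, longitude -9.00.

41.50, -9.00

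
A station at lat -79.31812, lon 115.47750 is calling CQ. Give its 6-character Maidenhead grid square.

Shift to the Maidenhead origin (180°W, 90°S): lon 295.4775, lat 10.6819.
Field: lon ⌊295.4775/20⌋ = 14 → O; lat ⌊10.6819/10⌋ = 1 → B.
Square: lon ⌊15.4775/2⌋ = 7; lat ⌊0.6819/1⌋ = 0.
Subsquare: lon ⌊1.4775/0.0833333⌋ = 17 → r; lat ⌊0.6819/0.0416667⌋ = 16 → q.

OB70rq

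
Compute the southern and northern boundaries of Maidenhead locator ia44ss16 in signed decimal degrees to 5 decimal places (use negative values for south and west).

Field I=8, A=0: +8·20° lon, +0·10° lat → SW at lon -20°, lat -90°.
Square 4, 4: +4·2° lon, +4·1° lat → SW at lon -12°, lat -86°.
Subsquare s=18, s=18: +18·0.0833333° lon, +18·0.0416667° lat → SW at lon -10.5°, lat -85.25°.
Extended square 1, 6: +1·0.00833333° lon, +6·0.00416667° lat → SW at lon -10.4917°, lat -85.225°.
Cell spans 0.00833333° lon × 0.00416667° lat.
south -85.22500, north -85.22083.

-85.22500, -85.22083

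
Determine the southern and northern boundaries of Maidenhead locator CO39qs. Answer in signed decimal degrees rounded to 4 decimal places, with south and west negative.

Field C=2, O=14: +2·20° lon, +14·10° lat → SW at lon -140°, lat 50°.
Square 3, 9: +3·2° lon, +9·1° lat → SW at lon -134°, lat 59°.
Subsquare q=16, s=18: +16·0.0833333° lon, +18·0.0416667° lat → SW at lon -132.667°, lat 59.75°.
Cell spans 0.0833333° lon × 0.0416667° lat.
south 59.7500, north 59.7917.

59.7500, 59.7917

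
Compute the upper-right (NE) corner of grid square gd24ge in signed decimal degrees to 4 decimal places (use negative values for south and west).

Field G=6, D=3: +6·20° lon, +3·10° lat → SW at lon -60°, lat -60°.
Square 2, 4: +2·2° lon, +4·1° lat → SW at lon -56°, lat -56°.
Subsquare g=6, e=4: +6·0.0833333° lon, +4·0.0416667° lat → SW at lon -55.5°, lat -55.8333°.
Cell spans 0.0833333° lon × 0.0416667° lat. NE corner is SW corner plus one full cell.
latitude -55.7917, longitude -55.4167.

-55.7917, -55.4167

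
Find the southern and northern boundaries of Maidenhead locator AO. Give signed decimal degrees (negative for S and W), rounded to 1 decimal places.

50.0, 60.0

Field A=0, O=14: +0·20° lon, +14·10° lat → SW at lon -180°, lat 50°.
Cell spans 20° lon × 10° lat.
south 50.0, north 60.0.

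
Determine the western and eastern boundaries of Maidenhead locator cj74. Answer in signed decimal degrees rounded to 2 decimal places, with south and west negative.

-126.00, -124.00

Field C=2, J=9: +2·20° lon, +9·10° lat → SW at lon -140°, lat 0°.
Square 7, 4: +7·2° lon, +4·1° lat → SW at lon -126°, lat 4°.
Cell spans 2° lon × 1° lat.
west -126.00, east -124.00.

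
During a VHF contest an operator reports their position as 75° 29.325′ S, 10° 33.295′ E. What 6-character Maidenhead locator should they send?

JB54gm

Add 180° to longitude and 90° to latitude: 190.5549, 14.5113.
Field: 190.5549/20 → 9 → J, 14.5113/10 → 1 → B; chars JB.
Square: 10.5549/2 → 5, 4.5113/1 → 4; chars 54.
Subsquare: 0.5549/0.0833333 → 6 → g, 0.5113/0.0416667 → 12 → m; chars gm.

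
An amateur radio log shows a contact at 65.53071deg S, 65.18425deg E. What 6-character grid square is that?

MC24ol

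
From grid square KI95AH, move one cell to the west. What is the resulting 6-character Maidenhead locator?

Longitude subsquare a = 0; −1 → -1, wraps to 23 = x, carry into square.
Longitude square 9; −1 → 8.
The latitude characters are unchanged.

KI85xh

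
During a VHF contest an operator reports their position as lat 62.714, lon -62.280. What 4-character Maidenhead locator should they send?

FP82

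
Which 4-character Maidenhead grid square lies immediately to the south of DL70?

DK79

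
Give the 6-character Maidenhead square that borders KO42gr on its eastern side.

Longitude subsquare g = 6; +1 → 7 = h.
The latitude characters are unchanged.

KO42hr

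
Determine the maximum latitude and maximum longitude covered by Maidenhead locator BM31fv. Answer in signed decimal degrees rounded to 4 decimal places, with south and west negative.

31.9167, -153.5000

Field B=1, M=12: +1·20° lon, +12·10° lat → SW at lon -160°, lat 30°.
Square 3, 1: +3·2° lon, +1·1° lat → SW at lon -154°, lat 31°.
Subsquare f=5, v=21: +5·0.0833333° lon, +21·0.0416667° lat → SW at lon -153.583°, lat 31.875°.
Cell spans 0.0833333° lon × 0.0416667° lat. NE corner is SW corner plus one full cell.
latitude 31.9167, longitude -153.5000.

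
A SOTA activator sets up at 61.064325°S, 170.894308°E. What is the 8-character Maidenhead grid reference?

Add 180° to longitude and 90° to latitude: 350.89431, 28.93568.
Field (20°×10°, letters A–R): lon ⌊350.89431/20⌋ = 17 → R; lat ⌊28.93568/10⌋ = 2 → C.
Square (2°×1°, digits 0–9): lon ⌊10.89431/2⌋ = 5; lat ⌊8.93568/1⌋ = 8.
Subsquare (5′×2.5′, letters a–x): lon ⌊0.89431/0.0833333⌋ = 10 → k; lat ⌊0.93568/0.0416667⌋ = 22 → w.
Extended square (30″×15″, digits 0–9): lon ⌊0.06097/0.00833333⌋ = 7; lat ⌊0.01901/0.00416667⌋ = 4.

RC58kw74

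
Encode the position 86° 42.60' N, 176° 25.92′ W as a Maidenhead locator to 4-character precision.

Shift to the Maidenhead origin (180°W, 90°S): lon 3.57, lat 176.71.
Field: lon ⌊3.57/20⌋ = 0 → A; lat ⌊176.71/10⌋ = 17 → R.
Square: lon ⌊3.57/2⌋ = 1; lat ⌊6.71/1⌋ = 6.

AR16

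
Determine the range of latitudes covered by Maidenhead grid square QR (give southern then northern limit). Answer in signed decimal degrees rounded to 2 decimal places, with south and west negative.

Field Q=16, R=17: +16·20° lon, +17·10° lat → SW at lon 140°, lat 80°.
Cell spans 20° lon × 10° lat.
south 80.00, north 90.00.

80.00, 90.00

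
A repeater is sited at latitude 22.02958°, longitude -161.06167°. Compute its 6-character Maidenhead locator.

AL92la

Shift to the Maidenhead origin (180°W, 90°S): lon 18.9383, lat 112.0296.
Field: lon ⌊18.9383/20⌋ = 0 → A; lat ⌊112.0296/10⌋ = 11 → L.
Square: lon ⌊18.9383/2⌋ = 9; lat ⌊2.0296/1⌋ = 2.
Subsquare: lon ⌊0.9383/0.0833333⌋ = 11 → l; lat ⌊0.0296/0.0416667⌋ = 0 → a.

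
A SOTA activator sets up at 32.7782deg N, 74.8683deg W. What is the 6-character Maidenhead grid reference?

Add 180° to longitude and 90° to latitude: 105.1317, 122.7782.
Field: 105.1317/20 → 5 → F, 122.7782/10 → 12 → M; chars FM.
Square: 5.1317/2 → 2, 2.7782/1 → 2; chars 22.
Subsquare: 1.1317/0.0833333 → 13 → n, 0.7782/0.0416667 → 18 → s; chars ns.

FM22ns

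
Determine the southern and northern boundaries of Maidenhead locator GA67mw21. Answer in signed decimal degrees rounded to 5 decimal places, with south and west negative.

-82.07917, -82.07500

Field G=6, A=0: +6·20° lon, +0·10° lat → SW at lon -60°, lat -90°.
Square 6, 7: +6·2° lon, +7·1° lat → SW at lon -48°, lat -83°.
Subsquare m=12, w=22: +12·0.0833333° lon, +22·0.0416667° lat → SW at lon -47°, lat -82.0833°.
Extended square 2, 1: +2·0.00833333° lon, +1·0.00416667° lat → SW at lon -46.9833°, lat -82.0792°.
Cell spans 0.00833333° lon × 0.00416667° lat.
south -82.07917, north -82.07500.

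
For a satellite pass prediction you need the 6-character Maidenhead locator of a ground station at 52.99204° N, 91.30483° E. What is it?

NO52px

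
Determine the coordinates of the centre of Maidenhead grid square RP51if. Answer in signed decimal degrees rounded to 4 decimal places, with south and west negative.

61.2292, 170.7083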